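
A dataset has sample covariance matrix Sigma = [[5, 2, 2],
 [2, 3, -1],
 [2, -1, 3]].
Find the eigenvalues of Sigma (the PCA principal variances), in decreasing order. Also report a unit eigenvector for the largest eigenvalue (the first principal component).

Step 1 — characteristic polynomial p(λ) = det(λI - Sigma) = λ³ - tr·λ² + c_1·λ - det, where tr = trace, c_1 = sum of the principal 2×2 minors, det = det(Sigma):
  tr = 5 + 3 + 3 = 11,
  c_1 = (5·3 - (2)²) + (5·3 - (2)²) + (3·3 - (-1)²) = 11 + 11 + 8 = 30,
  det = 5·(3·3 - (-1)²) - (2)·((2)·3 - (-1)·(2)) + (2)·((2)·(-1) - 3·(2)) = 5·(8) - (2)·(8) + (2)·(-8) = 8.
  So p(λ) = λ³ - 11λ² + 30λ - 8.
Step 2 — look for an integer root (rational root theorem: any rational root is an integer divisor of 8). Testing λ = 4:
  p(4) = 64 - 176 + 120 - 8 = 0  ✓
  Dividing out (λ - 4): p(λ) = (λ - 4)(λ² - 7λ + 2).
Step 3 — remaining eigenvalues from the quadratic λ² - 7λ + 2 = 0:
  Δ = 7² - 4·2 = 49 - 8 = 41,  λ = (7 ± √41)/2 = (7 ± 6.4031)/2 ≈ 6.7016 or 0.2984.
  Sorted: λ_1 = 6.7016,  λ_2 = 4,  λ_3 = 0.2984  (check: sum = 11 = tr ✓).

Step 4 — unit eigenvector for λ_1 ≈ 6.7016: v spans the null space of (Sigma - λ_1 I), whose rows are
  r_1 = (-1.7016, 2, 2),  r_2 = (2, -3.7016, -1),  r_3 = (2, -1, -3.7016).
  v is orthogonal to every row, so take v ∝ r_1 × r_2 = ((2)·(-1) - (2)·(-3.7016), (2)·(2) - (-1.7016)·(-1), (-1.7016)·(-3.7016) - (2)·(2)) ≈ (5.4031, 2.2984, 2.2984).
  Let u = (5.4031, 2.2984, 2.2984).
  ||u|| = √((5.4031)² + (2.2984)² + (2.2984)²) = √(39.7594) ≈ 6.3055,  v_1 = u/||u|| ≈ (0.8569, 0.3645, 0.3645) (||v_1|| = 1).

λ_1 = 6.7016,  λ_2 = 4,  λ_3 = 0.2984;  v_1 ≈ (0.8569, 0.3645, 0.3645)


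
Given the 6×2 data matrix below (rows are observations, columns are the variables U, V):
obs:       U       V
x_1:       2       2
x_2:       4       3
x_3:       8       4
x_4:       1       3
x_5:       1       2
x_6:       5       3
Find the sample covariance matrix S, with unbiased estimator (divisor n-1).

Step 1 — column means:
  mean(U) = (2 + 4 + 8 + 1 + 1 + 5) / 6 = 21/6 = 3.5
  mean(V) = (2 + 3 + 4 + 3 + 2 + 3) / 6 = 17/6 = 2.8333

Step 2 — sample covariance S[i,j] = (1/(n-1)) · Σ_k (x_{k,i} - mean_i) · (x_{k,j} - mean_j), with n-1 = 5.
  S[U,U] = ((-1.5)·(-1.5) + (0.5)·(0.5) + (4.5)·(4.5) + (-2.5)·(-2.5) + (-2.5)·(-2.5) + (1.5)·(1.5)) / 5 = 37.5/5 = 7.5
  S[U,V] = ((-1.5)·(-0.8333) + (0.5)·(0.1667) + (4.5)·(1.1667) + (-2.5)·(0.1667) + (-2.5)·(-0.8333) + (1.5)·(0.1667)) / 5 = 8.5/5 = 1.7
  S[V,V] = ((-0.8333)·(-0.8333) + (0.1667)·(0.1667) + (1.1667)·(1.1667) + (0.1667)·(0.1667) + (-0.8333)·(-0.8333) + (0.1667)·(0.1667)) / 5 = 2.8333/5 = 0.5667

S is symmetric (S[j,i] = S[i,j]). Assembling:

S = [[7.5, 1.7],
 [1.7, 0.5667]]


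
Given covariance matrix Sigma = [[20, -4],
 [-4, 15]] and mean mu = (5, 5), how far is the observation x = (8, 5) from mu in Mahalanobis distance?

Step 1 — centre the observation: (x - mu) = (3, 0).

Step 2 — invert Sigma. det(Sigma) = 20·15 - (-4)² = 284.
  Sigma^{-1} = (1/det) · [[d, -b], [-b, a]] = [[0.0528, 0.0141],
 [0.0141, 0.0704]].

Step 3 — form the quadratic (x - mu)^T · Sigma^{-1} · (x - mu):
  Sigma^{-1} · (x - mu) = (0.1585, 0.0423).
  (x - mu)^T · [Sigma^{-1} · (x - mu)] = (3)·(0.1585) + (0)·(0.0423) = 0.4754.

Step 4 — take square root: d = √(0.4754) ≈ 0.6895.

d(x, mu) = √(0.4754) ≈ 0.6895


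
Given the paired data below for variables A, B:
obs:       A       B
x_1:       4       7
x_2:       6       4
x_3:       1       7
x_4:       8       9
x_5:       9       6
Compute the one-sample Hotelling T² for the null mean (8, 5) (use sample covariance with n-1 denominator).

Step 1 — sample mean vector:
  mean(A) = (4 + 6 + 1 + 8 + 9) / 5 = 28/5 = 5.6
  mean(B) = (7 + 4 + 7 + 9 + 6) / 5 = 33/5 = 6.6
  x̄ = (5.6, 6.6),  deviation x̄ - mu_0 = (5.6, 6.6) - (8, 5) = (-2.4, 1.6).

Step 2 — sample covariance matrix, S[i,j] = (1/(n-1)) · Σ_k (x_{k,i} - mean_i) · (x_{k,j} - mean_j), divisor n-1 = 4:
  S[A,A] = ((-1.6)·(-1.6) + (0.4)·(0.4) + (-4.6)·(-4.6) + (2.4)·(2.4) + (3.4)·(3.4)) / 4 = 41.2/4 = 10.3
  S[A,B] = ((-1.6)·(0.4) + (0.4)·(-2.6) + (-4.6)·(0.4) + (2.4)·(2.4) + (3.4)·(-0.6)) / 4 = 0.2/4 = 0.05
  S[B,B] = ((0.4)·(0.4) + (-2.6)·(-2.6) + (0.4)·(0.4) + (2.4)·(2.4) + (-0.6)·(-0.6)) / 4 = 13.2/4 = 3.3
  S = [[10.3, 0.05],
 [0.05, 3.3]].

Step 3 — invert S. det(S) = 10.3·3.3 - (0.05)² = 33.9875.
  S^{-1} = (1/det) · [[d, -b], [-b, a]] = [[0.0971, -0.0015],
 [-0.0015, 0.3031]].

Step 4 — quadratic form (x̄ - mu_0)^T · S^{-1} · (x̄ - mu_0):
  S^{-1} · (x̄ - mu_0) = (-0.2354, 0.4884),
  (x̄ - mu_0)^T · [...] = (-2.4)·(-0.2354) + (1.6)·(0.4884) = 1.3464.

Step 5 — scale by n: T² = 5 · 1.3464 = 6.7319.

T² ≈ 6.7319


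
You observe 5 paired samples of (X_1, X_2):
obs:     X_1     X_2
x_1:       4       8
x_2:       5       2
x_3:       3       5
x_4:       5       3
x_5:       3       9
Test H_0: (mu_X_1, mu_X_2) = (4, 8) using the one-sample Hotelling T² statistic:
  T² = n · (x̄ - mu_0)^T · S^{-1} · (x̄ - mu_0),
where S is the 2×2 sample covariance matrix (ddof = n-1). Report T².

Step 1 — sample mean vector:
  mean(X_1) = (4 + 5 + 3 + 5 + 3) / 5 = 20/5 = 4
  mean(X_2) = (8 + 2 + 5 + 3 + 9) / 5 = 27/5 = 5.4
  x̄ = (4, 5.4),  deviation x̄ - mu_0 = (4, 5.4) - (4, 8) = (0, -2.6).

Step 2 — sample covariance matrix, S[i,j] = (1/(n-1)) · Σ_k (x_{k,i} - mean_i) · (x_{k,j} - mean_j), divisor n-1 = 4:
  S[X_1,X_1] = ((0)·(0) + (1)·(1) + (-1)·(-1) + (1)·(1) + (-1)·(-1)) / 4 = 4/4 = 1
  S[X_1,X_2] = ((0)·(2.6) + (1)·(-3.4) + (-1)·(-0.4) + (1)·(-2.4) + (-1)·(3.6)) / 4 = -9/4 = -2.25
  S[X_2,X_2] = ((2.6)·(2.6) + (-3.4)·(-3.4) + (-0.4)·(-0.4) + (-2.4)·(-2.4) + (3.6)·(3.6)) / 4 = 37.2/4 = 9.3
  S = [[1, -2.25],
 [-2.25, 9.3]].

Step 3 — invert S. det(S) = 1·9.3 - (-2.25)² = 4.2375.
  S^{-1} = (1/det) · [[d, -b], [-b, a]] = [[2.1947, 0.531],
 [0.531, 0.236]].

Step 4 — quadratic form (x̄ - mu_0)^T · S^{-1} · (x̄ - mu_0):
  S^{-1} · (x̄ - mu_0) = (-1.3805, -0.6136),
  (x̄ - mu_0)^T · [...] = (0)·(-1.3805) + (-2.6)·(-0.6136) = 1.5953.

Step 5 — scale by n: T² = 5 · 1.5953 = 7.9764.

T² ≈ 7.9764


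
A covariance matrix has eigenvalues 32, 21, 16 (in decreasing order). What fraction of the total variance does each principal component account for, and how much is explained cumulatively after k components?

Step 1 — total variance = trace(Sigma) = Σ λ_i = 32 + 21 + 16 = 69.

Step 2 — fraction explained by component i = λ_i / Σ λ:
  PC1: 32/69 = 0.4638
  PC2: 21/69 = 0.3043
  PC3: 16/69 = 0.2319

Step 3 — cumulative fraction after k components = (λ_1 + ... + λ_k) / Σ λ:
  k = 1: 32/69 = 0.4638
  k = 2: (32 + 21)/69 = 53/69 = 0.7681
  k = 3: (32 + 21 + 16)/69 = 69/69 = 1

Summary (fraction, with percent):

explained: PC1 0.4638 (46.38%), PC2 0.3043 (30.43%), PC3 0.2319 (23.19%);  cumulative: 0.4638, 0.7681, 1


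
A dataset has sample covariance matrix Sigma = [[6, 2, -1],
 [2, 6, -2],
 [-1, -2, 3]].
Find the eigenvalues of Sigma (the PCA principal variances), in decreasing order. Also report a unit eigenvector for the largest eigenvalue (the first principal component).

Step 1 — characteristic polynomial p(λ) = det(λI - Sigma) = λ³ - tr·λ² + c_1·λ - det, where tr = trace, c_1 = sum of the principal 2×2 minors, det = det(Sigma):
  tr = 6 + 6 + 3 = 15,
  c_1 = (6·6 - (2)²) + (6·3 - (-1)²) + (6·3 - (-2)²) = 32 + 17 + 14 = 63,
  det = 6·(6·3 - (-2)²) - (2)·((2)·3 - (-2)·(-1)) + (-1)·((2)·(-2) - 6·(-1)) = 6·(14) - (2)·(4) + (-1)·(2) = 74.
  So p(λ) = λ³ - 15λ² + 63λ - 74.
Step 2 — look for an integer root (rational root theorem: any rational root is an integer divisor of 74). Testing λ = 2:
  p(2) = 8 - 60 + 126 - 74 = 0  ✓
  Dividing out (λ - 2): p(λ) = (λ - 2)(λ² - 13λ + 37).
Step 3 — remaining eigenvalues from the quadratic λ² - 13λ + 37 = 0:
  Δ = 13² - 4·37 = 169 - 148 = 21,  λ = (13 ± √21)/2 = (13 ± 4.5826)/2 ≈ 8.7913 or 4.2087.
  Sorted: λ_1 = 8.7913,  λ_2 = 4.2087,  λ_3 = 2  (check: sum = 15 = tr ✓).

Step 4 — unit eigenvector for λ_1 ≈ 8.7913: v spans the null space of (Sigma - λ_1 I), whose rows are
  r_1 = (-2.7913, 2, -1),  r_2 = (2, -2.7913, -2),  r_3 = (-1, -2, -5.7913).
  v is orthogonal to every row, so take v ∝ r_1 × r_2 = ((2)·(-2) - (-1)·(-2.7913), (-1)·(2) - (-2.7913)·(-2), (-2.7913)·(-2.7913) - (2)·(2)) ≈ (-6.7913, -7.5826, 3.7913).
  Rescale (multiply by -1 so the first nonzero entry is positive): u = (6.7913, 7.5826, -3.7913).
  ||u|| = √((6.7913)² + (7.5826)² + (-3.7913)²) = √(117.9909) ≈ 10.8624,  v_1 = u/||u|| ≈ (0.6252, 0.6981, -0.349) (||v_1|| = 1).

λ_1 = 8.7913,  λ_2 = 4.2087,  λ_3 = 2;  v_1 ≈ (0.6252, 0.6981, -0.349)


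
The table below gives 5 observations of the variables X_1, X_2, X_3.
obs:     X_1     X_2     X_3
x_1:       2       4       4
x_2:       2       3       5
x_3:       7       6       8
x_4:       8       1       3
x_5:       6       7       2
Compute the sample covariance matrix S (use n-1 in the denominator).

Step 1 — column means:
  mean(X_1) = (2 + 2 + 7 + 8 + 6) / 5 = 25/5 = 5
  mean(X_2) = (4 + 3 + 6 + 1 + 7) / 5 = 21/5 = 4.2
  mean(X_3) = (4 + 5 + 8 + 3 + 2) / 5 = 22/5 = 4.4

Step 2 — sample covariance S[i,j] = (1/(n-1)) · Σ_k (x_{k,i} - mean_i) · (x_{k,j} - mean_j), with n-1 = 4.
  S[X_1,X_1] = ((-3)·(-3) + (-3)·(-3) + (2)·(2) + (3)·(3) + (1)·(1)) / 4 = 32/4 = 8
  S[X_1,X_2] = ((-3)·(-0.2) + (-3)·(-1.2) + (2)·(1.8) + (3)·(-3.2) + (1)·(2.8)) / 4 = 1/4 = 0.25
  S[X_1,X_3] = ((-3)·(-0.4) + (-3)·(0.6) + (2)·(3.6) + (3)·(-1.4) + (1)·(-2.4)) / 4 = 0/4 = 0
  S[X_2,X_2] = ((-0.2)·(-0.2) + (-1.2)·(-1.2) + (1.8)·(1.8) + (-3.2)·(-3.2) + (2.8)·(2.8)) / 4 = 22.8/4 = 5.7
  S[X_2,X_3] = ((-0.2)·(-0.4) + (-1.2)·(0.6) + (1.8)·(3.6) + (-3.2)·(-1.4) + (2.8)·(-2.4)) / 4 = 3.6/4 = 0.9
  S[X_3,X_3] = ((-0.4)·(-0.4) + (0.6)·(0.6) + (3.6)·(3.6) + (-1.4)·(-1.4) + (-2.4)·(-2.4)) / 4 = 21.2/4 = 5.3

S is symmetric (S[j,i] = S[i,j]). Assembling:

S = [[8, 0.25, 0],
 [0.25, 5.7, 0.9],
 [0, 0.9, 5.3]]


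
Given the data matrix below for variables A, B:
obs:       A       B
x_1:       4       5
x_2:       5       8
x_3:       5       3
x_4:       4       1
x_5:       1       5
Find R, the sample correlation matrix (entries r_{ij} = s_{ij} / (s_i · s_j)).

Step 1 — column means:
  mean(A) = (4 + 5 + 5 + 4 + 1) / 5 = 19/5 = 3.8
  mean(B) = (5 + 8 + 3 + 1 + 5) / 5 = 22/5 = 4.4

Step 2 — sample variances and covariances s[i,j] = (1/(n-1)) · Σ_k (x_{k,i} - mean_i) · (x_{k,j} - mean_j), with n-1 = 4:
  s[A,A] = ((0.2)·(0.2) + (1.2)·(1.2) + (1.2)·(1.2) + (0.2)·(0.2) + (-2.8)·(-2.8)) / 4 = 10.8/4 = 2.7
  s[A,B] = ((0.2)·(0.6) + (1.2)·(3.6) + (1.2)·(-1.4) + (0.2)·(-3.4) + (-2.8)·(0.6)) / 4 = 0.4/4 = 0.1
  s[B,B] = ((0.6)·(0.6) + (3.6)·(3.6) + (-1.4)·(-1.4) + (-3.4)·(-3.4) + (0.6)·(0.6)) / 4 = 27.2/4 = 6.8
  Sample standard deviations s_i = √(s[i,i]):
  s(A) = √(2.7) = 1.6432
  s(B) = √(6.8) = 2.6077

Step 3 — r_{ij} = s_{ij} / (s_i · s_j):
  r[A,A] = 1 (diagonal).
  r[A,B] = 0.1 / (1.6432 · 2.6077) = 0.1 / 4.2849 = 0.0233
  r[B,B] = 1 (diagonal).

R is symmetric with unit diagonal. Assembling:

R = [[1, 0.0233],
 [0.0233, 1]]


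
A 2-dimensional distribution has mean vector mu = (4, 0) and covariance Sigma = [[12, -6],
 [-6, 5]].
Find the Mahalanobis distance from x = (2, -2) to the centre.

Step 1 — centre the observation: (x - mu) = (-2, -2).

Step 2 — invert Sigma. det(Sigma) = 12·5 - (-6)² = 24.
  Sigma^{-1} = (1/det) · [[d, -b], [-b, a]] = [[0.2083, 0.25],
 [0.25, 0.5]].

Step 3 — form the quadratic (x - mu)^T · Sigma^{-1} · (x - mu):
  Sigma^{-1} · (x - mu) = (-0.9167, -1.5).
  (x - mu)^T · [Sigma^{-1} · (x - mu)] = (-2)·(-0.9167) + (-2)·(-1.5) = 4.8333.

Step 4 — take square root: d = √(4.8333) ≈ 2.1985.

d(x, mu) = √(4.8333) ≈ 2.1985


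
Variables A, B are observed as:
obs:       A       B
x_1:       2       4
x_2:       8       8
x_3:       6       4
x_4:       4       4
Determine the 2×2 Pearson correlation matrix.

Step 1 — column means:
  mean(A) = (2 + 8 + 6 + 4) / 4 = 20/4 = 5
  mean(B) = (4 + 8 + 4 + 4) / 4 = 20/4 = 5

Step 2 — sample variances and covariances s[i,j] = (1/(n-1)) · Σ_k (x_{k,i} - mean_i) · (x_{k,j} - mean_j), with n-1 = 3:
  s[A,A] = ((-3)·(-3) + (3)·(3) + (1)·(1) + (-1)·(-1)) / 3 = 20/3 = 6.6667
  s[A,B] = ((-3)·(-1) + (3)·(3) + (1)·(-1) + (-1)·(-1)) / 3 = 12/3 = 4
  s[B,B] = ((-1)·(-1) + (3)·(3) + (-1)·(-1) + (-1)·(-1)) / 3 = 12/3 = 4
  Sample standard deviations s_i = √(s[i,i]):
  s(A) = √(6.6667) = 2.582
  s(B) = √(4) = 2

Step 3 — r_{ij} = s_{ij} / (s_i · s_j):
  r[A,A] = 1 (diagonal).
  r[A,B] = 4 / (2.582 · 2) = 4 / 5.164 = 0.7746
  r[B,B] = 1 (diagonal).

R is symmetric with unit diagonal. Assembling:

R = [[1, 0.7746],
 [0.7746, 1]]


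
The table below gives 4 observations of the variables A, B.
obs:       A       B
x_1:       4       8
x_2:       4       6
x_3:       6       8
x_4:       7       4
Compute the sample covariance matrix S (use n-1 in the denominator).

Step 1 — column means:
  mean(A) = (4 + 4 + 6 + 7) / 4 = 21/4 = 5.25
  mean(B) = (8 + 6 + 8 + 4) / 4 = 26/4 = 6.5

Step 2 — sample covariance S[i,j] = (1/(n-1)) · Σ_k (x_{k,i} - mean_i) · (x_{k,j} - mean_j), with n-1 = 3.
  S[A,A] = ((-1.25)·(-1.25) + (-1.25)·(-1.25) + (0.75)·(0.75) + (1.75)·(1.75)) / 3 = 6.75/3 = 2.25
  S[A,B] = ((-1.25)·(1.5) + (-1.25)·(-0.5) + (0.75)·(1.5) + (1.75)·(-2.5)) / 3 = -4.5/3 = -1.5
  S[B,B] = ((1.5)·(1.5) + (-0.5)·(-0.5) + (1.5)·(1.5) + (-2.5)·(-2.5)) / 3 = 11/3 = 3.6667

S is symmetric (S[j,i] = S[i,j]). Assembling:

S = [[2.25, -1.5],
 [-1.5, 3.6667]]


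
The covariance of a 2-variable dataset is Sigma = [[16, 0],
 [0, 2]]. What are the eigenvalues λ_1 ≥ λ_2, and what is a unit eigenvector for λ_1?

Step 1 — characteristic polynomial of 2×2 Sigma:
  det(Sigma - λI) = λ² - trace · λ + det = 0.
  trace = 16 + 2 = 18, det = 16·2 - (0)² = 32.
Step 2 — discriminant:
  Δ = trace² - 4·det = 324 - 128 = 196.
Step 3 — eigenvalues:
  λ = (trace ± √Δ)/2 = (18 ± 14)/2,
  λ_1 = 16,  λ_2 = 2.

Step 4 — unit eigenvector for λ_1: Sigma is diagonal, so its eigenvectors are the coordinate axes. λ_1 = 16 is the diagonal entry on the first coordinate axis, hence
  v_1 = (1, 0) (||v_1|| = 1).

λ_1 = 16,  λ_2 = 2;  v_1 ≈ (1, 0)


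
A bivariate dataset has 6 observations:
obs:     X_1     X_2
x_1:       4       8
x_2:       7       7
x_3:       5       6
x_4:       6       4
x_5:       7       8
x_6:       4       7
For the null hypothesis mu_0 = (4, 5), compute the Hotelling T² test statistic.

Step 1 — sample mean vector:
  mean(X_1) = (4 + 7 + 5 + 6 + 7 + 4) / 6 = 33/6 = 5.5
  mean(X_2) = (8 + 7 + 6 + 4 + 8 + 7) / 6 = 40/6 = 6.6667
  x̄ = (5.5, 6.6667),  deviation x̄ - mu_0 = (5.5, 6.6667) - (4, 5) = (1.5, 1.6667).

Step 2 — sample covariance matrix, S[i,j] = (1/(n-1)) · Σ_k (x_{k,i} - mean_i) · (x_{k,j} - mean_j), divisor n-1 = 5:
  S[X_1,X_1] = ((-1.5)·(-1.5) + (1.5)·(1.5) + (-0.5)·(-0.5) + (0.5)·(0.5) + (1.5)·(1.5) + (-1.5)·(-1.5)) / 5 = 9.5/5 = 1.9
  S[X_1,X_2] = ((-1.5)·(1.3333) + (1.5)·(0.3333) + (-0.5)·(-0.6667) + (0.5)·(-2.6667) + (1.5)·(1.3333) + (-1.5)·(0.3333)) / 5 = -1/5 = -0.2
  S[X_2,X_2] = ((1.3333)·(1.3333) + (0.3333)·(0.3333) + (-0.6667)·(-0.6667) + (-2.6667)·(-2.6667) + (1.3333)·(1.3333) + (0.3333)·(0.3333)) / 5 = 11.3333/5 = 2.2667
  S = [[1.9, -0.2],
 [-0.2, 2.2667]].

Step 3 — invert S. det(S) = 1.9·2.2667 - (-0.2)² = 4.2667.
  S^{-1} = (1/det) · [[d, -b], [-b, a]] = [[0.5312, 0.0469],
 [0.0469, 0.4453]].

Step 4 — quadratic form (x̄ - mu_0)^T · S^{-1} · (x̄ - mu_0):
  S^{-1} · (x̄ - mu_0) = (0.875, 0.8125),
  (x̄ - mu_0)^T · [...] = (1.5)·(0.875) + (1.6667)·(0.8125) = 2.6667.

Step 5 — scale by n: T² = 6 · 2.6667 = 16.

T² ≈ 16


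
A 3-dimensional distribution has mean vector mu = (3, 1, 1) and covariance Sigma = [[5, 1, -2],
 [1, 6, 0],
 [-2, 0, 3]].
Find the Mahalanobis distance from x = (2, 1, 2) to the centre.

Step 1 — centre the observation: (x - mu) = (-1, 0, 1).

Step 2 — invert Sigma (cofactor / det for 3×3, or solve directly):
  Sigma^{-1} = [[0.2857, -0.0476, 0.1905],
 [-0.0476, 0.1746, -0.0317],
 [0.1905, -0.0317, 0.4603]].

Step 3 — form the quadratic (x - mu)^T · Sigma^{-1} · (x - mu):
  Sigma^{-1} · (x - mu) = (-0.0952, 0.0159, 0.2698).
  (x - mu)^T · [Sigma^{-1} · (x - mu)] = (-1)·(-0.0952) + (0)·(0.0159) + (1)·(0.2698) = 0.3651.

Step 4 — take square root: d = √(0.3651) ≈ 0.6042.

d(x, mu) = √(0.3651) ≈ 0.6042


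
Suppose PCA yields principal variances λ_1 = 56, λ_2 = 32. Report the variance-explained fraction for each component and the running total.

Step 1 — total variance = trace(Sigma) = Σ λ_i = 56 + 32 = 88.

Step 2 — fraction explained by component i = λ_i / Σ λ:
  PC1: 56/88 = 0.6364
  PC2: 32/88 = 0.3636

Step 3 — cumulative fraction after k components = (λ_1 + ... + λ_k) / Σ λ:
  k = 1: 56/88 = 0.6364
  k = 2: (56 + 32)/88 = 88/88 = 1

Summary (fraction, with percent):

explained: PC1 0.6364 (63.64%), PC2 0.3636 (36.36%);  cumulative: 0.6364, 1


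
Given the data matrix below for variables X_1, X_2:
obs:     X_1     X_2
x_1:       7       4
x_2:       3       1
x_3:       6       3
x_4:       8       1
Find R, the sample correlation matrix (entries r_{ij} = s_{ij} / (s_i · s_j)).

Step 1 — column means:
  mean(X_1) = (7 + 3 + 6 + 8) / 4 = 24/4 = 6
  mean(X_2) = (4 + 1 + 3 + 1) / 4 = 9/4 = 2.25

Step 2 — sample variances and covariances s[i,j] = (1/(n-1)) · Σ_k (x_{k,i} - mean_i) · (x_{k,j} - mean_j), with n-1 = 3:
  s[X_1,X_1] = ((1)·(1) + (-3)·(-3) + (0)·(0) + (2)·(2)) / 3 = 14/3 = 4.6667
  s[X_1,X_2] = ((1)·(1.75) + (-3)·(-1.25) + (0)·(0.75) + (2)·(-1.25)) / 3 = 3/3 = 1
  s[X_2,X_2] = ((1.75)·(1.75) + (-1.25)·(-1.25) + (0.75)·(0.75) + (-1.25)·(-1.25)) / 3 = 6.75/3 = 2.25
  Sample standard deviations s_i = √(s[i,i]):
  s(X_1) = √(4.6667) = 2.1602
  s(X_2) = √(2.25) = 1.5

Step 3 — r_{ij} = s_{ij} / (s_i · s_j):
  r[X_1,X_1] = 1 (diagonal).
  r[X_1,X_2] = 1 / (2.1602 · 1.5) = 1 / 3.2404 = 0.3086
  r[X_2,X_2] = 1 (diagonal).

R is symmetric with unit diagonal. Assembling:

R = [[1, 0.3086],
 [0.3086, 1]]


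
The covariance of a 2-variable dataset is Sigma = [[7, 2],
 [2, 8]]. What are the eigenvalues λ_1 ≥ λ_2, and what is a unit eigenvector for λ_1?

Step 1 — characteristic polynomial of 2×2 Sigma:
  det(Sigma - λI) = λ² - trace · λ + det = 0.
  trace = 7 + 8 = 15, det = 7·8 - (2)² = 52.
Step 2 — discriminant:
  Δ = trace² - 4·det = 225 - 208 = 17.
Step 3 — eigenvalues:
  λ = (trace ± √Δ)/2 = (15 ± 4.1231)/2,
  λ_1 = 9.5616,  λ_2 = 5.4384.

Step 4 — unit eigenvector for λ_1: solve (Sigma - λ_1 I)v = 0. First row:
  (7 - 9.5616)·v_x + (2)·v_y = 0, i.e. (-2.5616)·v_x + (2)·v_y = 0,
  so v ∝ (b, λ_1 - a) = (2, 2.5616) = u.
  ||u|| = √((2)² + (2.5616)²) = √(10.5616) ≈ 3.2499,
  v_1 = u/||u|| ≈ (0.6154, 0.7882) (||v_1|| = 1).

λ_1 = 9.5616,  λ_2 = 5.4384;  v_1 ≈ (0.6154, 0.7882)


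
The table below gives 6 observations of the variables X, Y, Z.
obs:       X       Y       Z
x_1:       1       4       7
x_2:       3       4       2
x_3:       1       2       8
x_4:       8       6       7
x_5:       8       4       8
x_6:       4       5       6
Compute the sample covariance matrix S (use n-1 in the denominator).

Step 1 — column means:
  mean(X) = (1 + 3 + 1 + 8 + 8 + 4) / 6 = 25/6 = 4.1667
  mean(Y) = (4 + 4 + 2 + 6 + 4 + 5) / 6 = 25/6 = 4.1667
  mean(Z) = (7 + 2 + 8 + 7 + 8 + 6) / 6 = 38/6 = 6.3333

Step 2 — sample covariance S[i,j] = (1/(n-1)) · Σ_k (x_{k,i} - mean_i) · (x_{k,j} - mean_j), with n-1 = 5.
  S[X,X] = ((-3.1667)·(-3.1667) + (-1.1667)·(-1.1667) + (-3.1667)·(-3.1667) + (3.8333)·(3.8333) + (3.8333)·(3.8333) + (-0.1667)·(-0.1667)) / 5 = 50.8333/5 = 10.1667
  S[X,Y] = ((-3.1667)·(-0.1667) + (-1.1667)·(-0.1667) + (-3.1667)·(-2.1667) + (3.8333)·(1.8333) + (3.8333)·(-0.1667) + (-0.1667)·(0.8333)) / 5 = 13.8333/5 = 2.7667
  S[X,Z] = ((-3.1667)·(0.6667) + (-1.1667)·(-4.3333) + (-3.1667)·(1.6667) + (3.8333)·(0.6667) + (3.8333)·(1.6667) + (-0.1667)·(-0.3333)) / 5 = 6.6667/5 = 1.3333
  S[Y,Y] = ((-0.1667)·(-0.1667) + (-0.1667)·(-0.1667) + (-2.1667)·(-2.1667) + (1.8333)·(1.8333) + (-0.1667)·(-0.1667) + (0.8333)·(0.8333)) / 5 = 8.8333/5 = 1.7667
  S[Y,Z] = ((-0.1667)·(0.6667) + (-0.1667)·(-4.3333) + (-2.1667)·(1.6667) + (1.8333)·(0.6667) + (-0.1667)·(1.6667) + (0.8333)·(-0.3333)) / 5 = -2.3333/5 = -0.4667
  S[Z,Z] = ((0.6667)·(0.6667) + (-4.3333)·(-4.3333) + (1.6667)·(1.6667) + (0.6667)·(0.6667) + (1.6667)·(1.6667) + (-0.3333)·(-0.3333)) / 5 = 25.3333/5 = 5.0667

S is symmetric (S[j,i] = S[i,j]). Assembling:

S = [[10.1667, 2.7667, 1.3333],
 [2.7667, 1.7667, -0.4667],
 [1.3333, -0.4667, 5.0667]]


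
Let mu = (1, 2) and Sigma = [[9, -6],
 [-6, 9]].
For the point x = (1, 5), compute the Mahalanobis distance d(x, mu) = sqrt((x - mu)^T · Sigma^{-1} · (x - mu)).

Step 1 — centre the observation: (x - mu) = (0, 3).

Step 2 — invert Sigma. det(Sigma) = 9·9 - (-6)² = 45.
  Sigma^{-1} = (1/det) · [[d, -b], [-b, a]] = [[0.2, 0.1333],
 [0.1333, 0.2]].

Step 3 — form the quadratic (x - mu)^T · Sigma^{-1} · (x - mu):
  Sigma^{-1} · (x - mu) = (0.4, 0.6).
  (x - mu)^T · [Sigma^{-1} · (x - mu)] = (0)·(0.4) + (3)·(0.6) = 1.8.

Step 4 — take square root: d = √(1.8) ≈ 1.3416.

d(x, mu) = √(1.8) ≈ 1.3416


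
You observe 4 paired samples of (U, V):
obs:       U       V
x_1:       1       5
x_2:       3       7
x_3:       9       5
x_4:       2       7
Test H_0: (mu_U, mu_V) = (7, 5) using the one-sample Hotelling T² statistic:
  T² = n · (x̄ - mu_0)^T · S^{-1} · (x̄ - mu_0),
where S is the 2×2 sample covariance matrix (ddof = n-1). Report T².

Step 1 — sample mean vector:
  mean(U) = (1 + 3 + 9 + 2) / 4 = 15/4 = 3.75
  mean(V) = (5 + 7 + 5 + 7) / 4 = 24/4 = 6
  x̄ = (3.75, 6),  deviation x̄ - mu_0 = (3.75, 6) - (7, 5) = (-3.25, 1).

Step 2 — sample covariance matrix, S[i,j] = (1/(n-1)) · Σ_k (x_{k,i} - mean_i) · (x_{k,j} - mean_j), divisor n-1 = 3:
  S[U,U] = ((-2.75)·(-2.75) + (-0.75)·(-0.75) + (5.25)·(5.25) + (-1.75)·(-1.75)) / 3 = 38.75/3 = 12.9167
  S[U,V] = ((-2.75)·(-1) + (-0.75)·(1) + (5.25)·(-1) + (-1.75)·(1)) / 3 = -5/3 = -1.6667
  S[V,V] = ((-1)·(-1) + (1)·(1) + (-1)·(-1) + (1)·(1)) / 3 = 4/3 = 1.3333
  S = [[12.9167, -1.6667],
 [-1.6667, 1.3333]].

Step 3 — invert S. det(S) = 12.9167·1.3333 - (-1.6667)² = 14.4444.
  S^{-1} = (1/det) · [[d, -b], [-b, a]] = [[0.0923, 0.1154],
 [0.1154, 0.8942]].

Step 4 — quadratic form (x̄ - mu_0)^T · S^{-1} · (x̄ - mu_0):
  S^{-1} · (x̄ - mu_0) = (-0.1846, 0.5192),
  (x̄ - mu_0)^T · [...] = (-3.25)·(-0.1846) + (1)·(0.5192) = 1.1192.

Step 5 — scale by n: T² = 4 · 1.1192 = 4.4769.

T² ≈ 4.4769


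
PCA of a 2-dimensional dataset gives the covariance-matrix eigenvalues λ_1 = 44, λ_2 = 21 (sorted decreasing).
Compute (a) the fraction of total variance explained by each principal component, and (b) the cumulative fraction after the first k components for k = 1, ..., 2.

Step 1 — total variance = trace(Sigma) = Σ λ_i = 44 + 21 = 65.

Step 2 — fraction explained by component i = λ_i / Σ λ:
  PC1: 44/65 = 0.6769
  PC2: 21/65 = 0.3231

Step 3 — cumulative fraction after k components = (λ_1 + ... + λ_k) / Σ λ:
  k = 1: 44/65 = 0.6769
  k = 2: (44 + 21)/65 = 65/65 = 1

Summary (fraction, with percent):

explained: PC1 0.6769 (67.69%), PC2 0.3231 (32.31%);  cumulative: 0.6769, 1


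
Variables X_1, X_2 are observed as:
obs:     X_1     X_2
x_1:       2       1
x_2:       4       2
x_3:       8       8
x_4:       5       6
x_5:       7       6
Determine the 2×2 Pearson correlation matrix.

Step 1 — column means:
  mean(X_1) = (2 + 4 + 8 + 5 + 7) / 5 = 26/5 = 5.2
  mean(X_2) = (1 + 2 + 8 + 6 + 6) / 5 = 23/5 = 4.6

Step 2 — sample variances and covariances s[i,j] = (1/(n-1)) · Σ_k (x_{k,i} - mean_i) · (x_{k,j} - mean_j), with n-1 = 4:
  s[X_1,X_1] = ((-3.2)·(-3.2) + (-1.2)·(-1.2) + (2.8)·(2.8) + (-0.2)·(-0.2) + (1.8)·(1.8)) / 4 = 22.8/4 = 5.7
  s[X_1,X_2] = ((-3.2)·(-3.6) + (-1.2)·(-2.6) + (2.8)·(3.4) + (-0.2)·(1.4) + (1.8)·(1.4)) / 4 = 26.4/4 = 6.6
  s[X_2,X_2] = ((-3.6)·(-3.6) + (-2.6)·(-2.6) + (3.4)·(3.4) + (1.4)·(1.4) + (1.4)·(1.4)) / 4 = 35.2/4 = 8.8
  Sample standard deviations s_i = √(s[i,i]):
  s(X_1) = √(5.7) = 2.3875
  s(X_2) = √(8.8) = 2.9665

Step 3 — r_{ij} = s_{ij} / (s_i · s_j):
  r[X_1,X_1] = 1 (diagonal).
  r[X_1,X_2] = 6.6 / (2.3875 · 2.9665) = 6.6 / 7.0824 = 0.9319
  r[X_2,X_2] = 1 (diagonal).

R is symmetric with unit diagonal. Assembling:

R = [[1, 0.9319],
 [0.9319, 1]]


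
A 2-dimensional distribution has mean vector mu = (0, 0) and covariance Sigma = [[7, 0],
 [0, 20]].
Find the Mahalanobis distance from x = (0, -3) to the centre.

Step 1 — centre the observation: (x - mu) = (0, -3).

Step 2 — invert Sigma. det(Sigma) = 7·20 - (0)² = 140.
  Sigma^{-1} = (1/det) · [[d, -b], [-b, a]] = [[0.1429, 0],
 [0, 0.05]].

Step 3 — form the quadratic (x - mu)^T · Sigma^{-1} · (x - mu):
  Sigma^{-1} · (x - mu) = (0, -0.15).
  (x - mu)^T · [Sigma^{-1} · (x - mu)] = (0)·(0) + (-3)·(-0.15) = 0.45.

Step 4 — take square root: d = √(0.45) ≈ 0.6708.

d(x, mu) = √(0.45) ≈ 0.6708


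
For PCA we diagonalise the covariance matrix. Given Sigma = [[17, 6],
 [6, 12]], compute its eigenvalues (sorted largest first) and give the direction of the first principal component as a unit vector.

Step 1 — characteristic polynomial of 2×2 Sigma:
  det(Sigma - λI) = λ² - trace · λ + det = 0.
  trace = 17 + 12 = 29, det = 17·12 - (6)² = 168.
Step 2 — discriminant:
  Δ = trace² - 4·det = 841 - 672 = 169.
Step 3 — eigenvalues:
  λ = (trace ± √Δ)/2 = (29 ± 13)/2,
  λ_1 = 21,  λ_2 = 8.

Step 4 — unit eigenvector for λ_1: solve (Sigma - λ_1 I)v = 0. First row:
  (17 - 21)·v_x + (6)·v_y = 0, i.e. (-4)·v_x + (6)·v_y = 0,
  so v ∝ (b, λ_1 - a) = (6, 4) = u.
  ||u|| = √((6)² + (4)²) = √(52) ≈ 7.2111,
  v_1 = u/||u|| ≈ (0.8321, 0.5547) (||v_1|| = 1).

λ_1 = 21,  λ_2 = 8;  v_1 ≈ (0.8321, 0.5547)


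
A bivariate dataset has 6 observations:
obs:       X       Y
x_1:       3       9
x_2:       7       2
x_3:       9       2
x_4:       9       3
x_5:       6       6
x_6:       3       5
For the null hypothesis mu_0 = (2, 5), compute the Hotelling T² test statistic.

Step 1 — sample mean vector:
  mean(X) = (3 + 7 + 9 + 9 + 6 + 3) / 6 = 37/6 = 6.1667
  mean(Y) = (9 + 2 + 2 + 3 + 6 + 5) / 6 = 27/6 = 4.5
  x̄ = (6.1667, 4.5),  deviation x̄ - mu_0 = (6.1667, 4.5) - (2, 5) = (4.1667, -0.5).

Step 2 — sample covariance matrix, S[i,j] = (1/(n-1)) · Σ_k (x_{k,i} - mean_i) · (x_{k,j} - mean_j), divisor n-1 = 5:
  S[X,X] = ((-3.1667)·(-3.1667) + (0.8333)·(0.8333) + (2.8333)·(2.8333) + (2.8333)·(2.8333) + (-0.1667)·(-0.1667) + (-3.1667)·(-3.1667)) / 5 = 36.8333/5 = 7.3667
  S[X,Y] = ((-3.1667)·(4.5) + (0.8333)·(-2.5) + (2.8333)·(-2.5) + (2.8333)·(-1.5) + (-0.1667)·(1.5) + (-3.1667)·(0.5)) / 5 = -29.5/5 = -5.9
  S[Y,Y] = ((4.5)·(4.5) + (-2.5)·(-2.5) + (-2.5)·(-2.5) + (-1.5)·(-1.5) + (1.5)·(1.5) + (0.5)·(0.5)) / 5 = 37.5/5 = 7.5
  S = [[7.3667, -5.9],
 [-5.9, 7.5]].

Step 3 — invert S. det(S) = 7.3667·7.5 - (-5.9)² = 20.44.
  S^{-1} = (1/det) · [[d, -b], [-b, a]] = [[0.3669, 0.2886],
 [0.2886, 0.3604]].

Step 4 — quadratic form (x̄ - mu_0)^T · S^{-1} · (x̄ - mu_0):
  S^{-1} · (x̄ - mu_0) = (1.3845, 1.0225),
  (x̄ - mu_0)^T · [...] = (4.1667)·(1.3845) + (-0.5)·(1.0225) = 5.2577.

Step 5 — scale by n: T² = 6 · 5.2577 = 31.546.

T² ≈ 31.546


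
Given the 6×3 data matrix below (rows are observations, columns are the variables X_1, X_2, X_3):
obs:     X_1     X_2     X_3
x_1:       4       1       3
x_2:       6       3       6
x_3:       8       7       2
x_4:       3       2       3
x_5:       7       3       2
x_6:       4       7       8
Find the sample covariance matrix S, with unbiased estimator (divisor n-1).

Step 1 — column means:
  mean(X_1) = (4 + 6 + 8 + 3 + 7 + 4) / 6 = 32/6 = 5.3333
  mean(X_2) = (1 + 3 + 7 + 2 + 3 + 7) / 6 = 23/6 = 3.8333
  mean(X_3) = (3 + 6 + 2 + 3 + 2 + 8) / 6 = 24/6 = 4

Step 2 — sample covariance S[i,j] = (1/(n-1)) · Σ_k (x_{k,i} - mean_i) · (x_{k,j} - mean_j), with n-1 = 5.
  S[X_1,X_1] = ((-1.3333)·(-1.3333) + (0.6667)·(0.6667) + (2.6667)·(2.6667) + (-2.3333)·(-2.3333) + (1.6667)·(1.6667) + (-1.3333)·(-1.3333)) / 5 = 19.3333/5 = 3.8667
  S[X_1,X_2] = ((-1.3333)·(-2.8333) + (0.6667)·(-0.8333) + (2.6667)·(3.1667) + (-2.3333)·(-1.8333) + (1.6667)·(-0.8333) + (-1.3333)·(3.1667)) / 5 = 10.3333/5 = 2.0667
  S[X_1,X_3] = ((-1.3333)·(-1) + (0.6667)·(2) + (2.6667)·(-2) + (-2.3333)·(-1) + (1.6667)·(-2) + (-1.3333)·(4)) / 5 = -9/5 = -1.8
  S[X_2,X_2] = ((-2.8333)·(-2.8333) + (-0.8333)·(-0.8333) + (3.1667)·(3.1667) + (-1.8333)·(-1.8333) + (-0.8333)·(-0.8333) + (3.1667)·(3.1667)) / 5 = 32.8333/5 = 6.5667
  S[X_2,X_3] = ((-2.8333)·(-1) + (-0.8333)·(2) + (3.1667)·(-2) + (-1.8333)·(-1) + (-0.8333)·(-2) + (3.1667)·(4)) / 5 = 11/5 = 2.2
  S[X_3,X_3] = ((-1)·(-1) + (2)·(2) + (-2)·(-2) + (-1)·(-1) + (-2)·(-2) + (4)·(4)) / 5 = 30/5 = 6

S is symmetric (S[j,i] = S[i,j]). Assembling:

S = [[3.8667, 2.0667, -1.8],
 [2.0667, 6.5667, 2.2],
 [-1.8, 2.2, 6]]


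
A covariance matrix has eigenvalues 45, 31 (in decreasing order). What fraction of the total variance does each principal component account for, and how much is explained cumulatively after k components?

Step 1 — total variance = trace(Sigma) = Σ λ_i = 45 + 31 = 76.

Step 2 — fraction explained by component i = λ_i / Σ λ:
  PC1: 45/76 = 0.5921
  PC2: 31/76 = 0.4079

Step 3 — cumulative fraction after k components = (λ_1 + ... + λ_k) / Σ λ:
  k = 1: 45/76 = 0.5921
  k = 2: (45 + 31)/76 = 76/76 = 1

Summary (fraction, with percent):

explained: PC1 0.5921 (59.21%), PC2 0.4079 (40.79%);  cumulative: 0.5921, 1


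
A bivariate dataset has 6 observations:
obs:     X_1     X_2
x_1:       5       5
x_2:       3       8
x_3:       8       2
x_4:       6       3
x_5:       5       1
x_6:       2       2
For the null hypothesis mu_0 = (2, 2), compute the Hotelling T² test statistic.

Step 1 — sample mean vector:
  mean(X_1) = (5 + 3 + 8 + 6 + 5 + 2) / 6 = 29/6 = 4.8333
  mean(X_2) = (5 + 8 + 2 + 3 + 1 + 2) / 6 = 21/6 = 3.5
  x̄ = (4.8333, 3.5),  deviation x̄ - mu_0 = (4.8333, 3.5) - (2, 2) = (2.8333, 1.5).

Step 2 — sample covariance matrix, S[i,j] = (1/(n-1)) · Σ_k (x_{k,i} - mean_i) · (x_{k,j} - mean_j), divisor n-1 = 5:
  S[X_1,X_1] = ((0.1667)·(0.1667) + (-1.8333)·(-1.8333) + (3.1667)·(3.1667) + (1.1667)·(1.1667) + (0.1667)·(0.1667) + (-2.8333)·(-2.8333)) / 5 = 22.8333/5 = 4.5667
  S[X_1,X_2] = ((0.1667)·(1.5) + (-1.8333)·(4.5) + (3.1667)·(-1.5) + (1.1667)·(-0.5) + (0.1667)·(-2.5) + (-2.8333)·(-1.5)) / 5 = -9.5/5 = -1.9
  S[X_2,X_2] = ((1.5)·(1.5) + (4.5)·(4.5) + (-1.5)·(-1.5) + (-0.5)·(-0.5) + (-2.5)·(-2.5) + (-1.5)·(-1.5)) / 5 = 33.5/5 = 6.7
  S = [[4.5667, -1.9],
 [-1.9, 6.7]].

Step 3 — invert S. det(S) = 4.5667·6.7 - (-1.9)² = 26.9867.
  S^{-1} = (1/det) · [[d, -b], [-b, a]] = [[0.2483, 0.0704],
 [0.0704, 0.1692]].

Step 4 — quadratic form (x̄ - mu_0)^T · S^{-1} · (x̄ - mu_0):
  S^{-1} · (x̄ - mu_0) = (0.809, 0.4533),
  (x̄ - mu_0)^T · [...] = (2.8333)·(0.809) + (1.5)·(0.4533) = 2.9722.

Step 5 — scale by n: T² = 6 · 2.9722 = 17.8335.

T² ≈ 17.8335


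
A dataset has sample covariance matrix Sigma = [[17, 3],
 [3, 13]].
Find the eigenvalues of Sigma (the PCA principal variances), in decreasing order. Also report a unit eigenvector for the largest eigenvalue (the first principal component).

Step 1 — characteristic polynomial of 2×2 Sigma:
  det(Sigma - λI) = λ² - trace · λ + det = 0.
  trace = 17 + 13 = 30, det = 17·13 - (3)² = 212.
Step 2 — discriminant:
  Δ = trace² - 4·det = 900 - 848 = 52.
Step 3 — eigenvalues:
  λ = (trace ± √Δ)/2 = (30 ± 7.2111)/2,
  λ_1 = 18.6056,  λ_2 = 11.3944.

Step 4 — unit eigenvector for λ_1: solve (Sigma - λ_1 I)v = 0. First row:
  (17 - 18.6056)·v_x + (3)·v_y = 0, i.e. (-1.6056)·v_x + (3)·v_y = 0,
  so v ∝ (b, λ_1 - a) = (3, 1.6056) = u.
  ||u|| = √((3)² + (1.6056)²) = √(11.5778) ≈ 3.4026,
  v_1 = u/||u|| ≈ (0.8817, 0.4719) (||v_1|| = 1).

λ_1 = 18.6056,  λ_2 = 11.3944;  v_1 ≈ (0.8817, 0.4719)


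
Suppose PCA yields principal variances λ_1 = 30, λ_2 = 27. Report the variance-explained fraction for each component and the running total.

Step 1 — total variance = trace(Sigma) = Σ λ_i = 30 + 27 = 57.

Step 2 — fraction explained by component i = λ_i / Σ λ:
  PC1: 30/57 = 0.5263
  PC2: 27/57 = 0.4737

Step 3 — cumulative fraction after k components = (λ_1 + ... + λ_k) / Σ λ:
  k = 1: 30/57 = 0.5263
  k = 2: (30 + 27)/57 = 57/57 = 1

Summary (fraction, with percent):

explained: PC1 0.5263 (52.63%), PC2 0.4737 (47.37%);  cumulative: 0.5263, 1


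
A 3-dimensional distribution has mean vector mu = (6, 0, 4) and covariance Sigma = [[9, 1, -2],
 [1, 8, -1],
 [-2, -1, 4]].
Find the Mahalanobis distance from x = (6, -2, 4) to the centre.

Step 1 — centre the observation: (x - mu) = (0, -2, 0).

Step 2 — invert Sigma (cofactor / det for 3×3, or solve directly):
  Sigma^{-1} = [[0.1255, -0.0081, 0.0607],
 [-0.0081, 0.1296, 0.0283],
 [0.0607, 0.0283, 0.2874]].

Step 3 — form the quadratic (x - mu)^T · Sigma^{-1} · (x - mu):
  Sigma^{-1} · (x - mu) = (0.0162, -0.2591, -0.0567).
  (x - mu)^T · [Sigma^{-1} · (x - mu)] = (0)·(0.0162) + (-2)·(-0.2591) + (0)·(-0.0567) = 0.5182.

Step 4 — take square root: d = √(0.5182) ≈ 0.7199.

d(x, mu) = √(0.5182) ≈ 0.7199


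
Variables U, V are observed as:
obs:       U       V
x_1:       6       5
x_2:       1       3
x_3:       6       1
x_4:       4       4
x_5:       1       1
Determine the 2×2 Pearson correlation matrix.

Step 1 — column means:
  mean(U) = (6 + 1 + 6 + 4 + 1) / 5 = 18/5 = 3.6
  mean(V) = (5 + 3 + 1 + 4 + 1) / 5 = 14/5 = 2.8

Step 2 — sample variances and covariances s[i,j] = (1/(n-1)) · Σ_k (x_{k,i} - mean_i) · (x_{k,j} - mean_j), with n-1 = 4:
  s[U,U] = ((2.4)·(2.4) + (-2.6)·(-2.6) + (2.4)·(2.4) + (0.4)·(0.4) + (-2.6)·(-2.6)) / 4 = 25.2/4 = 6.3
  s[U,V] = ((2.4)·(2.2) + (-2.6)·(0.2) + (2.4)·(-1.8) + (0.4)·(1.2) + (-2.6)·(-1.8)) / 4 = 5.6/4 = 1.4
  s[V,V] = ((2.2)·(2.2) + (0.2)·(0.2) + (-1.8)·(-1.8) + (1.2)·(1.2) + (-1.8)·(-1.8)) / 4 = 12.8/4 = 3.2
  Sample standard deviations s_i = √(s[i,i]):
  s(U) = √(6.3) = 2.51
  s(V) = √(3.2) = 1.7889

Step 3 — r_{ij} = s_{ij} / (s_i · s_j):
  r[U,U] = 1 (diagonal).
  r[U,V] = 1.4 / (2.51 · 1.7889) = 1.4 / 4.49 = 0.3118
  r[V,V] = 1 (diagonal).

R is symmetric with unit diagonal. Assembling:

R = [[1, 0.3118],
 [0.3118, 1]]


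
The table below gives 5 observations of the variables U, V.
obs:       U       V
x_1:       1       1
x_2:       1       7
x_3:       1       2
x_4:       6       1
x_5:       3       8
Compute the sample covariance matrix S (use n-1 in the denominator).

Step 1 — column means:
  mean(U) = (1 + 1 + 1 + 6 + 3) / 5 = 12/5 = 2.4
  mean(V) = (1 + 7 + 2 + 1 + 8) / 5 = 19/5 = 3.8

Step 2 — sample covariance S[i,j] = (1/(n-1)) · Σ_k (x_{k,i} - mean_i) · (x_{k,j} - mean_j), with n-1 = 4.
  S[U,U] = ((-1.4)·(-1.4) + (-1.4)·(-1.4) + (-1.4)·(-1.4) + (3.6)·(3.6) + (0.6)·(0.6)) / 4 = 19.2/4 = 4.8
  S[U,V] = ((-1.4)·(-2.8) + (-1.4)·(3.2) + (-1.4)·(-1.8) + (3.6)·(-2.8) + (0.6)·(4.2)) / 4 = -5.6/4 = -1.4
  S[V,V] = ((-2.8)·(-2.8) + (3.2)·(3.2) + (-1.8)·(-1.8) + (-2.8)·(-2.8) + (4.2)·(4.2)) / 4 = 46.8/4 = 11.7

S is symmetric (S[j,i] = S[i,j]). Assembling:

S = [[4.8, -1.4],
 [-1.4, 11.7]]


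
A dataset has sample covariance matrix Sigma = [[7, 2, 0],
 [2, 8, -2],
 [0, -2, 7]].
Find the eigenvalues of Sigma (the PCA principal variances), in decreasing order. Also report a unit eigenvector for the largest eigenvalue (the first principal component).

Step 1 — characteristic polynomial p(λ) = det(λI - Sigma) = λ³ - tr·λ² + c_1·λ - det, where tr = trace, c_1 = sum of the principal 2×2 minors, det = det(Sigma):
  tr = 7 + 8 + 7 = 22,
  c_1 = (7·8 - (2)²) + (7·7 - (0)²) + (8·7 - (-2)²) = 52 + 49 + 52 = 153,
  det = 7·(8·7 - (-2)²) - (2)·((2)·7 - (-2)·(0)) + (0)·((2)·(-2) - 8·(0)) = 7·(52) - (2)·(14) + (0)·(-4) = 336.
  So p(λ) = λ³ - 22λ² + 153λ - 336.
Step 2 — look for an integer root (rational root theorem: any rational root is an integer divisor of 336). Testing λ = 7:
  p(7) = 343 - 1078 + 1071 - 336 = 0  ✓
  Dividing out (λ - 7): p(λ) = (λ - 7)(λ² - 15λ + 48).
Step 3 — remaining eigenvalues from the quadratic λ² - 15λ + 48 = 0:
  Δ = 15² - 4·48 = 225 - 192 = 33,  λ = (15 ± √33)/2 = (15 ± 5.7446)/2 ≈ 10.3723 or 4.6277.
  Sorted: λ_1 = 10.3723,  λ_2 = 7,  λ_3 = 4.6277  (check: sum = 22 = tr ✓).

Step 4 — unit eigenvector for λ_1 ≈ 10.3723: v spans the null space of (Sigma - λ_1 I), whose rows are
  r_1 = (-3.3723, 2, 0),  r_2 = (2, -2.3723, -2),  r_3 = (0, -2, -3.3723).
  v is orthogonal to every row, so take v ∝ r_1 × r_2 = ((2)·(-2) - (0)·(-2.3723), (0)·(2) - (-3.3723)·(-2), (-3.3723)·(-2.3723) - (2)·(2)) ≈ (-4, -6.7446, 4).
  Rescale (multiply by -1 so the first nonzero entry is positive): u = (4, 6.7446, -4).
  ||u|| = √((4)² + (6.7446)² + (-4)²) = √(77.4891) ≈ 8.8028,  v_1 = u/||u|| ≈ (0.4544, 0.7662, -0.4544) (||v_1|| = 1).

λ_1 = 10.3723,  λ_2 = 7,  λ_3 = 4.6277;  v_1 ≈ (0.4544, 0.7662, -0.4544)


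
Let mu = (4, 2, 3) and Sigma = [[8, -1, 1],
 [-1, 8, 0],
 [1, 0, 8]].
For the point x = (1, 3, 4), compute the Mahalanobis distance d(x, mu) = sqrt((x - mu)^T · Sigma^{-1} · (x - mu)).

Step 1 — centre the observation: (x - mu) = (-3, 1, 1).

Step 2 — invert Sigma (cofactor / det for 3×3, or solve directly):
  Sigma^{-1} = [[0.129, 0.0161, -0.0161],
 [0.0161, 0.127, -0.002],
 [-0.0161, -0.002, 0.127]].

Step 3 — form the quadratic (x - mu)^T · Sigma^{-1} · (x - mu):
  Sigma^{-1} · (x - mu) = (-0.3871, 0.0766, 0.1734).
  (x - mu)^T · [Sigma^{-1} · (x - mu)] = (-3)·(-0.3871) + (1)·(0.0766) + (1)·(0.1734) = 1.4113.

Step 4 — take square root: d = √(1.4113) ≈ 1.188.

d(x, mu) = √(1.4113) ≈ 1.188


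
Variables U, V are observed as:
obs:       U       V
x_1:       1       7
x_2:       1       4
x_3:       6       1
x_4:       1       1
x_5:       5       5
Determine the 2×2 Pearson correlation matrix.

Step 1 — column means:
  mean(U) = (1 + 1 + 6 + 1 + 5) / 5 = 14/5 = 2.8
  mean(V) = (7 + 4 + 1 + 1 + 5) / 5 = 18/5 = 3.6

Step 2 — sample variances and covariances s[i,j] = (1/(n-1)) · Σ_k (x_{k,i} - mean_i) · (x_{k,j} - mean_j), with n-1 = 4:
  s[U,U] = ((-1.8)·(-1.8) + (-1.8)·(-1.8) + (3.2)·(3.2) + (-1.8)·(-1.8) + (2.2)·(2.2)) / 4 = 24.8/4 = 6.2
  s[U,V] = ((-1.8)·(3.4) + (-1.8)·(0.4) + (3.2)·(-2.6) + (-1.8)·(-2.6) + (2.2)·(1.4)) / 4 = -7.4/4 = -1.85
  s[V,V] = ((3.4)·(3.4) + (0.4)·(0.4) + (-2.6)·(-2.6) + (-2.6)·(-2.6) + (1.4)·(1.4)) / 4 = 27.2/4 = 6.8
  Sample standard deviations s_i = √(s[i,i]):
  s(U) = √(6.2) = 2.49
  s(V) = √(6.8) = 2.6077

Step 3 — r_{ij} = s_{ij} / (s_i · s_j):
  r[U,U] = 1 (diagonal).
  r[U,V] = -1.85 / (2.49 · 2.6077) = -1.85 / 6.4931 = -0.2849
  r[V,V] = 1 (diagonal).

R is symmetric with unit diagonal. Assembling:

R = [[1, -0.2849],
 [-0.2849, 1]]


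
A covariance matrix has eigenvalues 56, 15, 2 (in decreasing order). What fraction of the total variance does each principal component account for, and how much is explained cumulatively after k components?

Step 1 — total variance = trace(Sigma) = Σ λ_i = 56 + 15 + 2 = 73.

Step 2 — fraction explained by component i = λ_i / Σ λ:
  PC1: 56/73 = 0.7671
  PC2: 15/73 = 0.2055
  PC3: 2/73 = 0.0274

Step 3 — cumulative fraction after k components = (λ_1 + ... + λ_k) / Σ λ:
  k = 1: 56/73 = 0.7671
  k = 2: (56 + 15)/73 = 71/73 = 0.9726
  k = 3: (56 + 15 + 2)/73 = 73/73 = 1

Summary (fraction, with percent):

explained: PC1 0.7671 (76.71%), PC2 0.2055 (20.55%), PC3 0.0274 (2.74%);  cumulative: 0.7671, 0.9726, 1
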